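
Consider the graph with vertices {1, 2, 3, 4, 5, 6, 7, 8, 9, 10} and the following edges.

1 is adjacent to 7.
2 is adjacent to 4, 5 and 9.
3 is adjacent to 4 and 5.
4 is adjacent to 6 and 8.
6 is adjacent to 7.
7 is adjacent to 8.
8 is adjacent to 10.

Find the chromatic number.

6 and 7 are adjacent, so at least 2 colors are needed.
2 colors suffice: color a → {4, 5, 7, 9, 10}; color b → {1, 2, 3, 6, 8}. Every edge joins two different colors.

2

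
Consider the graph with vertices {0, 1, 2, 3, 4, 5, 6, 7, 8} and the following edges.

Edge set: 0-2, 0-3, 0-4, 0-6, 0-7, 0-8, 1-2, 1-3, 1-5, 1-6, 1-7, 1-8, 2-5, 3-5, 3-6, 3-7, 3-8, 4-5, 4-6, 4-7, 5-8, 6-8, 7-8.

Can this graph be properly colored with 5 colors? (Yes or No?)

The chromatic number is 4. 0, 3, 7, 8 are pairwise adjacent (a clique of size 4), so at least 4 colors are needed.
A valid assignment using 4 colors: 0=red, 1=red, 2=blue, 3=green, 4=blue, 5=yellow, 6=yellow, 7=yellow, 8=blue.
Since 5 ≥ 4, a proper 5-coloring certainly exists.

Yes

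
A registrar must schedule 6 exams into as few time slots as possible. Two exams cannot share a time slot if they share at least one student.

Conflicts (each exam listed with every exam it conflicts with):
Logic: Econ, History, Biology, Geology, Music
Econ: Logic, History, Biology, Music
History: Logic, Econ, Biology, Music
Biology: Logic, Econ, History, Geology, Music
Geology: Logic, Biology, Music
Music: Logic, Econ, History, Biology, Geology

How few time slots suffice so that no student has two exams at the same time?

Logic, Econ, History, Biology, Music pairwise conflict, so at least 5 time slots are needed.
5 time slots suffice: time slot 1 → {Music}; time slot 2 → {Logic}; time slot 3 → {Biology}; time slot 4 → {History, Geology}; time slot 5 → {Econ}. Each listed conflict is separated.

5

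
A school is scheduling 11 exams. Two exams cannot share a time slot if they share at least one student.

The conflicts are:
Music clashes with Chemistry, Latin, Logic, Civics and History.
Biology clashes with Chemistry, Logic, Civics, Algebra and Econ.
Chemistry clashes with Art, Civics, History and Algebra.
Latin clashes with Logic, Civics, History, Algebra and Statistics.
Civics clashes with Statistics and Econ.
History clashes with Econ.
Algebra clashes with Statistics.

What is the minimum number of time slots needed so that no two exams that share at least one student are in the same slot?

Latin, Civics, Statistics are mutually in conflict, so at least 3 time slots are needed.
3 time slots suffice: time slot 1 → {Art, Logic, Civics, History, Algebra}; time slot 2 → {Chemistry, Latin, Econ}; time slot 3 → {Music, Biology, Statistics}. No two conflicting exams share a time slot.

3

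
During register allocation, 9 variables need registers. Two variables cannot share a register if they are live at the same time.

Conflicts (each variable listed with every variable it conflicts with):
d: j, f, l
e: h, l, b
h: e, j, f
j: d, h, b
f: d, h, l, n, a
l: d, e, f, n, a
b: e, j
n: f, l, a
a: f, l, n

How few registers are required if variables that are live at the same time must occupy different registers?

f, l, n, a are mutually in conflict, so at least 4 registers are needed.
4 registers suffice: d=3, e=2, h=3, j=1, f=2, l=1, b=3, n=4, a=3. No two conflicting variables share a register.

4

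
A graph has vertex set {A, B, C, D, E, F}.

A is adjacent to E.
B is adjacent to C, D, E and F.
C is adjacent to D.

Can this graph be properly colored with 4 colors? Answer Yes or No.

The chromatic number is 3. B, C, D are pairwise adjacent, so at least 3 colors are needed.
One proper 3-coloring: A=1, B=1, C=2, D=3, E=2, F=2.
Since 4 ≥ 3, a proper 4-coloring certainly exists.

Yes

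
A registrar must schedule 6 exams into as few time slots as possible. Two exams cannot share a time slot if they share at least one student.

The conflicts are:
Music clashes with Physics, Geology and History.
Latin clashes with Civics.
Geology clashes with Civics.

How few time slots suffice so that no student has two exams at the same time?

Music and Physics conflict, so at least 2 time slots are needed.
2 time slots suffice: time slot 1 → {Music, Civics}; time slot 2 → {Physics, Latin, Geology, History}. No two conflicting exams share a time slot.

2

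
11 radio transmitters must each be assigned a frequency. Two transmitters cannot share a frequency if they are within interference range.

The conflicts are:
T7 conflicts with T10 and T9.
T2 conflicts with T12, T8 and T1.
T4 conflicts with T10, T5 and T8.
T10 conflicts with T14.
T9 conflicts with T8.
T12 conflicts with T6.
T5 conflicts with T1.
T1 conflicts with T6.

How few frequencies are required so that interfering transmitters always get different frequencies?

3

The cycle T5-T1-T2-T8-T4-T5 has odd length 5, so it cannot be 2-colored; at least 3 frequencies are needed.
3 frequencies suffice: T7=1, T2=1, T4=1, T10=2, T9=3, T12=2, T5=3, T14=1, T8=2, T1=2, T6=1. Every pair that conflicts lands in different frequencies.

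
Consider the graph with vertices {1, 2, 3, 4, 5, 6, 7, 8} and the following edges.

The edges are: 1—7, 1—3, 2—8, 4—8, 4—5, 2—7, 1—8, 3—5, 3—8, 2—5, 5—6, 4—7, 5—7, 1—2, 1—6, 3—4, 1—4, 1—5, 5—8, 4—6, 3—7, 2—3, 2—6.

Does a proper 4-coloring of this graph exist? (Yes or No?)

No

1, 2, 3, 5, 8 form a clique, so at least 5 colors are needed.
So 4 colors are not enough.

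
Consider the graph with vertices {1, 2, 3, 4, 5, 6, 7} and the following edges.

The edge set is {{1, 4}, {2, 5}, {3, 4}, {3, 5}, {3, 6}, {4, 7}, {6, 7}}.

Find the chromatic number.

2

3 and 6 are adjacent, so at least 2 colors are needed.
One proper 2-coloring: 1=a, 2=a, 3=a, 4=b, 5=b, 6=b, 7=a. No two adjacent vertices share a color.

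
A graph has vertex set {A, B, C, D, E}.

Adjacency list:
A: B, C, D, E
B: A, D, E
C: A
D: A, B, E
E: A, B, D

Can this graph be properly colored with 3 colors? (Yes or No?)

No

A, B, D, E form a clique, so at least 4 colors are needed.
So 3 colors are not enough.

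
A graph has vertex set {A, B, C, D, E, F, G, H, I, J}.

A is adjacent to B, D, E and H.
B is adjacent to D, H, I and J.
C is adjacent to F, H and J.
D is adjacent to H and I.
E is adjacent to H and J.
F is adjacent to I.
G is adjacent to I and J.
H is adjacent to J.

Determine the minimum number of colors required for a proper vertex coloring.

4

A, B, D, H are pairwise adjacent (a clique of size 4), so at least 4 colors are needed.
A valid assignment using 4 colors: A=yellow, B=blue, C=blue, D=green, E=blue, F=green, G=blue, H=red, I=red, J=green. Every edge joins two different colors.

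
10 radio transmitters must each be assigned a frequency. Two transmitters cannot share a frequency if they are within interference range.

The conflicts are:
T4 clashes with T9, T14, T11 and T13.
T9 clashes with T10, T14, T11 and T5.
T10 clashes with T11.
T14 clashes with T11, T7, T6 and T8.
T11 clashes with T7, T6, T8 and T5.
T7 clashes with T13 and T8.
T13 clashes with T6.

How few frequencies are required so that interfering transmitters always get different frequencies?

4

T14, T11, T7, T8 all conflict with each other, so at least 4 frequencies are needed.
4 frequencies suffice: frequency 1 → {T11, T13}; frequency 2 → {T10, T14, T5}; frequency 3 → {T9, T7, T6}; frequency 4 → {T4, T8}. No two conflicting transmitters share a frequency.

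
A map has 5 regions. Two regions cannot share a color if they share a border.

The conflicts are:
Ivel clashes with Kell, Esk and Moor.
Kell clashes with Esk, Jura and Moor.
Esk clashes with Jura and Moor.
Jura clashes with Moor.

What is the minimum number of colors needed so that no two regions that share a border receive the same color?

Kell, Esk, Jura, Moor pairwise conflict, so at least 4 colors are needed.
4 colors suffice: Ivel=4, Kell=1, Esk=3, Jura=4, Moor=2. No two conflicting regions share a color.

4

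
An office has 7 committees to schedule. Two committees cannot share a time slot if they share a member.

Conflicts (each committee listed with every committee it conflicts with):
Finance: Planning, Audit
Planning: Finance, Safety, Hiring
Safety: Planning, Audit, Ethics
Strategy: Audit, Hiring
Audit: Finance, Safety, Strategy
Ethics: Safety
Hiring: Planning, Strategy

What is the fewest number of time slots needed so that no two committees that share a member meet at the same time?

3

The cycle Audit-Strategy-Hiring-Planning-Safety-Audit has odd length 5, so it cannot be 2-colored; at least 3 time slots are needed.
A valid assignment using 3 time slots: Finance=2, Planning=1, Safety=2, Strategy=3, Audit=1, Ethics=1, Hiring=2. Each listed conflict is separated.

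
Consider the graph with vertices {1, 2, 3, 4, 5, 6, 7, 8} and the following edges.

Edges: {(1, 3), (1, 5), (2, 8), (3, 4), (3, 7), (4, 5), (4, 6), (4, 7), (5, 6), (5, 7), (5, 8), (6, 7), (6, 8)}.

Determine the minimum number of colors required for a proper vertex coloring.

4, 5, 6, 7 form a clique, so at least 4 colors are needed.
One proper 4-coloring: 1=b, 2=a, 3=a, 4=c, 5=a, 6=d, 7=b, 8=b. Each edge has distinct colors on its endpoints.

4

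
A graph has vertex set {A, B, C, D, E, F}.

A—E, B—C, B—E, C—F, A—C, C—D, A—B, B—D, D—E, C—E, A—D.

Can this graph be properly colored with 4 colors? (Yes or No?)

No

A, B, C, D, E form a clique, so at least 5 colors are needed.
So 4 colors are not enough.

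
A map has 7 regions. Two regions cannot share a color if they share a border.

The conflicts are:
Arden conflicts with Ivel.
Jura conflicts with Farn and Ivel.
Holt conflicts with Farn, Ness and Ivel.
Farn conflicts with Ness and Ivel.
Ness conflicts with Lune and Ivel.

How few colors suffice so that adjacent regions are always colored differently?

4

Holt, Farn, Ness, Ivel pairwise conflict, so at least 4 colors are needed.
4 colors suffice: Arden=2, Jura=3, Holt=4, Farn=2, Ness=3, Lune=1, Ivel=1. Every pair that conflicts lands in different colors.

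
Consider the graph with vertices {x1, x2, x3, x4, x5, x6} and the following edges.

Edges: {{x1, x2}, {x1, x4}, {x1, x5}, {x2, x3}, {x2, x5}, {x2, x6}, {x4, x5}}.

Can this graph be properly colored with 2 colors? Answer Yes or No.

x1, x2, x5 form a triangle, so at least 3 colors are needed.
So 2 colors are not enough.

No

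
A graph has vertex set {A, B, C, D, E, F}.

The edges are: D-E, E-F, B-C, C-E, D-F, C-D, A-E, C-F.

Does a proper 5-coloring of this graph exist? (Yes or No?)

Yes

The chromatic number is 4. C, D, E, F form a clique, so at least 4 colors are needed.
4 colors suffice: color red → {B, E}; color blue → {A, C}; color green → {F}; color yellow → {D}.
Since 5 ≥ 4, a proper 5-coloring certainly exists.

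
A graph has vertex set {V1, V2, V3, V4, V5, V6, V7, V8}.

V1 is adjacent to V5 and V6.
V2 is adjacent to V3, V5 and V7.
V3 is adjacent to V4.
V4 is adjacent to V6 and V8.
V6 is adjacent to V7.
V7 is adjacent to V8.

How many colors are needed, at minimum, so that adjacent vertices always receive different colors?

3

The cycle V2-V7-V6-V4-V3-V2 has odd length 5, so it cannot be 2-colored; at least 3 colors are needed.
3 colors suffice: color 1 → {V2, V6, V8}; color 2 → {V1, V4, V7}; color 3 → {V3, V5}. Each edge has distinct colors on its endpoints.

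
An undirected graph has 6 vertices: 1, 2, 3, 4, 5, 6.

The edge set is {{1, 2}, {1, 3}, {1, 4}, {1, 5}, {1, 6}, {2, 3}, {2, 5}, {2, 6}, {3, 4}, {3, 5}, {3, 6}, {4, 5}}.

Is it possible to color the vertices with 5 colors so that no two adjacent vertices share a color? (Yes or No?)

Yes

The chromatic number is 4. 1, 2, 3, 6 are mutually adjacent (a clique of size 4), so at least 4 colors are needed.
4 colors suffice: color red → {1}; color blue → {3}; color green → {5, 6}; color yellow → {2, 4}.
Since 5 ≥ 4, a proper 5-coloring certainly exists.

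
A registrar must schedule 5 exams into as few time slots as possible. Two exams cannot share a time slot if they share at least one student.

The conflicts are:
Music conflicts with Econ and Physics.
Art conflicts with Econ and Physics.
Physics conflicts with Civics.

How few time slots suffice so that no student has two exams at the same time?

Music and Econ conflict, so at least 2 time slots are needed.
2 time slots suffice: time slot 1 → {Econ, Physics}; time slot 2 → {Music, Art, Civics}. Each listed conflict is separated.

2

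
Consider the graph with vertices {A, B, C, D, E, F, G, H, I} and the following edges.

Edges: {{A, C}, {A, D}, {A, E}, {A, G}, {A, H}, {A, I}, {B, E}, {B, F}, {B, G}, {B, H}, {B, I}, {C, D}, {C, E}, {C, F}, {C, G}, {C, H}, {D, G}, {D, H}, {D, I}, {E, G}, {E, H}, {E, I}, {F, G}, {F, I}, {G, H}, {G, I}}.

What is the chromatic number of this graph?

A, C, D, G, H are pairwise adjacent (a clique of size 5), so at least 5 colors are needed.
5 colors suffice: color red → {G}; color blue → {D, E, F}; color green → {C, I}; color yellow → {A, B}; color purple → {H}. No two adjacent vertices share a color.

5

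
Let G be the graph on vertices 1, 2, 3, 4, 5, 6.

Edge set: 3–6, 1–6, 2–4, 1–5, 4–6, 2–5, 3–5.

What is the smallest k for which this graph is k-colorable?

The cycle 4-6-3-5-2-4 has odd length 5, so it cannot be 2-colored; at least 3 colors are needed.
A valid assignment using 3 colors: 1=blue, 2=green, 3=blue, 4=blue, 5=red, 6=red. No two adjacent vertices share a color.

3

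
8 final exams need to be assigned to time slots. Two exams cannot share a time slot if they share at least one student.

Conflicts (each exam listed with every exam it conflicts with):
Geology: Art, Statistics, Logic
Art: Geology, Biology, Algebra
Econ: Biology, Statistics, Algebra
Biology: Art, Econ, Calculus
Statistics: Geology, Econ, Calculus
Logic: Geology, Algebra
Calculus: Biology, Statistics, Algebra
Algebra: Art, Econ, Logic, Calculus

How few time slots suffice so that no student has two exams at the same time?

3

The cycle Logic-Geology-Statistics-Calculus-Algebra-Logic has odd length 5, so it cannot be 2-colored; at least 3 time slots are needed.
Using 3 time slots: Geology=2, Art=3, Econ=2, Biology=1, Statistics=1, Logic=3, Calculus=2, Algebra=1. Every pair that conflicts lands in different time slots.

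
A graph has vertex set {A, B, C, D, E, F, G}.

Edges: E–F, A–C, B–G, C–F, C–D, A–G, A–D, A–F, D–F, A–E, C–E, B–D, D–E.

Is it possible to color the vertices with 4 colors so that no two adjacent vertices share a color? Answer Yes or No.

A, C, D, E, F are mutually adjacent (a clique of size 5), so at least 5 colors are needed.
So 4 colors are not enough.

No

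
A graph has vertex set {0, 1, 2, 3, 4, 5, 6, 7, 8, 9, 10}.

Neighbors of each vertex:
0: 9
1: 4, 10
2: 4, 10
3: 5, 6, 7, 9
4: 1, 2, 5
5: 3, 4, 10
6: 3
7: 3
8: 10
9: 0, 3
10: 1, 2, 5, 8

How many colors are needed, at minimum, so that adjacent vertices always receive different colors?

3 and 7 are adjacent, so at least 2 colors are needed.
2 colors suffice: 0=a, 1=b, 2=b, 3=a, 4=a, 5=b, 6=b, 7=b, 8=b, 9=b, 10=a. Each edge has distinct colors on its endpoints.

2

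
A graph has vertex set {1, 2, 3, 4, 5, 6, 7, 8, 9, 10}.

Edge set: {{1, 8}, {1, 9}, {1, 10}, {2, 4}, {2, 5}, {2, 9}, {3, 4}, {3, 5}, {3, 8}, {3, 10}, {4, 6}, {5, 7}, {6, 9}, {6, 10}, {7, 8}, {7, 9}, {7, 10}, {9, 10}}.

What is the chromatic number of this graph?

3

7, 9, 10 form a triangle, so at least 3 colors are needed.
3 colors suffice: color red → {3, 9}; color blue → {4, 5, 8, 10}; color green → {1, 2, 6, 7}. No two adjacent vertices share a color.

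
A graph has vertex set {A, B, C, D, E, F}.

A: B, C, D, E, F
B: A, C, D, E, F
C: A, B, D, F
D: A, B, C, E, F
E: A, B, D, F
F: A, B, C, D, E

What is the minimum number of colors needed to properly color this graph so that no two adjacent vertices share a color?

A, B, C, D, F are mutually adjacent (a clique of size 5), so at least 5 colors are needed.
5 colors suffice: A=yellow, B=green, C=purple, D=blue, E=purple, F=red. Every edge joins two different colors.

5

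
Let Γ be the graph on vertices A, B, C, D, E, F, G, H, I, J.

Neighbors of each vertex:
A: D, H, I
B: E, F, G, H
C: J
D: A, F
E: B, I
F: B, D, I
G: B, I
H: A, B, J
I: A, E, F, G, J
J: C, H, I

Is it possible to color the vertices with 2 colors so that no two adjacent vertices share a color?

The cycle H-B-G-I-J-H has odd length 5, so it cannot be 2-colored; at least 3 colors are needed.
So 2 colors are not enough.

No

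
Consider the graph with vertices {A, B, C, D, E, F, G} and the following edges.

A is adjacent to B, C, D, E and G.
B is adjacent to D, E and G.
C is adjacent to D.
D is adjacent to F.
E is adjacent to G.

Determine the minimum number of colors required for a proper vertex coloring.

A, B, E, G are pairwise adjacent (a clique of size 4), so at least 4 colors are needed.
4 colors suffice: color red → {A, F}; color blue → {D, E}; color green → {B, C}; color yellow → {G}. No two adjacent vertices share a color.

4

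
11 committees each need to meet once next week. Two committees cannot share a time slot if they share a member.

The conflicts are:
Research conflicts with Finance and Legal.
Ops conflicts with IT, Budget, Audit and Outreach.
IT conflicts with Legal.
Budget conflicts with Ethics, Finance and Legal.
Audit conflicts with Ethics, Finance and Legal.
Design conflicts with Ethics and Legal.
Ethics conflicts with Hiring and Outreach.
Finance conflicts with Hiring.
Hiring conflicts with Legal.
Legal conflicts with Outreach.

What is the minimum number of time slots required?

2

Design and Legal conflict, so at least 2 time slots are needed.
2 time slots suffice: time slot 1 → {Ops, Ethics, Finance, Legal}; time slot 2 → {Research, IT, Budget, Audit, Design, Hiring, Outreach}. Every pair that conflicts lands in different time slots.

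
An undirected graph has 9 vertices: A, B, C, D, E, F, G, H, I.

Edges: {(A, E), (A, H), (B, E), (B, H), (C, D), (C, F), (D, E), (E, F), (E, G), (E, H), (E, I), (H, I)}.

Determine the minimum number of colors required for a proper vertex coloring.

3

E, H, I form a triangle, so at least 3 colors are needed.
3 colors suffice: color 1 → {C, E}; color 2 → {D, F, G, H}; color 3 → {A, B, I}. No two adjacent vertices share a color.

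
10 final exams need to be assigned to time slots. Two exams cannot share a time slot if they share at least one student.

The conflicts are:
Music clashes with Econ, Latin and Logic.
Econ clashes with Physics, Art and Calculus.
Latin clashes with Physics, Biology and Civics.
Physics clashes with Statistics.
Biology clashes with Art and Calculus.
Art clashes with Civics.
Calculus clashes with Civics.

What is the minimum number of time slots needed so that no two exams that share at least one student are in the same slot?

The cycle Civics-Calculus-Econ-Physics-Latin-Civics has odd length 5, so it cannot be 2-colored; at least 3 time slots are needed.
A valid assignment using 3 time slots: Music=2, Econ=1, Latin=1, Physics=2, Biology=2, Art=3, Calculus=3, Statistics=1, Civics=2, Logic=1. No two conflicting exams share a time slot.

3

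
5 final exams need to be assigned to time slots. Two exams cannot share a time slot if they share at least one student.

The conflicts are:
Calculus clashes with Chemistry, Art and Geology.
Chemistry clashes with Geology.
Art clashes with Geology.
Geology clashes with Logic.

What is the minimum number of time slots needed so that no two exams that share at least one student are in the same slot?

Calculus, Art, Geology are mutually in conflict, so at least 3 time slots are needed.
3 time slots suffice: time slot 1 → {Geology}; time slot 2 → {Calculus, Logic}; time slot 3 → {Chemistry, Art}. No two conflicting exams share a time slot.

3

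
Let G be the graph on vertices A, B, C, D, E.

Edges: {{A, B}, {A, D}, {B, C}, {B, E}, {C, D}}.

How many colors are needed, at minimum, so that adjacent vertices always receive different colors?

2

A and D are adjacent, so at least 2 colors are needed.
2 colors suffice: A=2, B=1, C=2, D=1, E=2. No two adjacent vertices share a color.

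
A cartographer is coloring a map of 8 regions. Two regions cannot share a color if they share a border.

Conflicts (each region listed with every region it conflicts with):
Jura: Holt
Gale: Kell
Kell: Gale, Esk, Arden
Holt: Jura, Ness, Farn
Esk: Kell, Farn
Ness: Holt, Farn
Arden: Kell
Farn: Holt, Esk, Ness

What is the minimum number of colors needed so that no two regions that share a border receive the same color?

Holt, Ness, Farn all conflict with each other, so at least 3 colors are needed.
A valid assignment using 3 colors: Jura=2, Gale=2, Kell=1, Holt=1, Esk=3, Ness=3, Arden=2, Farn=2. Every pair that conflicts lands in different colors.

3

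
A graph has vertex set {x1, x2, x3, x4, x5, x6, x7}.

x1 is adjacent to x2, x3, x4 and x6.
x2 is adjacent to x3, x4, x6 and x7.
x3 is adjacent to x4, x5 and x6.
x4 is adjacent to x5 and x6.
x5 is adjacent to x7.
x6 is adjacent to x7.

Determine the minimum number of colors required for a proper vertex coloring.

x1, x2, x3, x4, x6 form a clique, so at least 5 colors are needed.
A valid assignment using 5 colors: x1=5, x2=4, x3=2, x4=1, x5=3, x6=3, x7=1. Each edge has distinct colors on its endpoints.

5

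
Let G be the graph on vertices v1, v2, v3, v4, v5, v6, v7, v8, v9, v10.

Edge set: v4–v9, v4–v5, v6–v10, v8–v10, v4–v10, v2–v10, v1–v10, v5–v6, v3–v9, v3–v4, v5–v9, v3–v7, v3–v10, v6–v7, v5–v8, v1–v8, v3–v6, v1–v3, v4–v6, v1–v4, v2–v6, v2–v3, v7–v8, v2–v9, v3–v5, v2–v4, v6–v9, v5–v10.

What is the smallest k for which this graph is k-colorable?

5

v3, v4, v5, v6, v10 are pairwise adjacent (a clique of size 5), so at least 5 colors are needed.
5 colors suffice: color 1 → {v3, v8}; color 2 → {v4, v7}; color 3 → {v1, v6}; color 4 → {v9, v10}; color 5 → {v2, v5}. No two adjacent vertices share a color.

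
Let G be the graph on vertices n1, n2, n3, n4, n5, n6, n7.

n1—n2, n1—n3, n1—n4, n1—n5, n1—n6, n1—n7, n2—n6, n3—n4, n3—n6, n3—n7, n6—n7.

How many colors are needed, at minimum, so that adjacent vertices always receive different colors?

4

n1, n3, n6, n7 form a clique, so at least 4 colors are needed.
4 colors suffice: color 1 → {n1}; color 2 → {n2, n3, n5}; color 3 → {n4, n6}; color 4 → {n7}. Every edge joins two different colors.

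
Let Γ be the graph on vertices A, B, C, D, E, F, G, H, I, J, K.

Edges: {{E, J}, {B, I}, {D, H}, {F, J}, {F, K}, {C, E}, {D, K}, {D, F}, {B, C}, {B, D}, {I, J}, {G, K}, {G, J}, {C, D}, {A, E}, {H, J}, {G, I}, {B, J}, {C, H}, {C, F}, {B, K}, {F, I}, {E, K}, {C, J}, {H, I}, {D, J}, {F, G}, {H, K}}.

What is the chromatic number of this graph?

C, D, F, J are mutually adjacent (a clique of size 4), so at least 4 colors are needed.
A valid assignment using 4 colors: A=1, B=3, C=2, D=4, E=3, F=3, G=4, H=3, I=2, J=1, K=1. No two adjacent vertices share a color.

4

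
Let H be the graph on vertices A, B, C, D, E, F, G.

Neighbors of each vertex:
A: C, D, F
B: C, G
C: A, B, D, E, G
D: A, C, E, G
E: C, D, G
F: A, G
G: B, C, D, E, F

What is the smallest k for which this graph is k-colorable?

4

C, D, E, G form a clique, so at least 4 colors are needed.
4 colors suffice: color red → {A, G}; color blue → {C, F}; color green → {B, D}; color yellow → {E}. Each edge has distinct colors on its endpoints.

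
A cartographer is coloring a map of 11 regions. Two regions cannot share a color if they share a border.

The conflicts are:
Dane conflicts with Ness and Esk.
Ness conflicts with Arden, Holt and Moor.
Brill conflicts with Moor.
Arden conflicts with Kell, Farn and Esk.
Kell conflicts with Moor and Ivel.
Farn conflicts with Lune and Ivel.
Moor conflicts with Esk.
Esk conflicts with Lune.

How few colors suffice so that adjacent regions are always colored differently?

2

Brill and Moor conflict, so at least 2 colors are needed.
2 colors suffice: Dane=1, Ness=2, Brill=2, Arden=1, Kell=2, Holt=1, Farn=2, Moor=1, Esk=2, Lune=1, Ivel=1. No two conflicting regions share a color.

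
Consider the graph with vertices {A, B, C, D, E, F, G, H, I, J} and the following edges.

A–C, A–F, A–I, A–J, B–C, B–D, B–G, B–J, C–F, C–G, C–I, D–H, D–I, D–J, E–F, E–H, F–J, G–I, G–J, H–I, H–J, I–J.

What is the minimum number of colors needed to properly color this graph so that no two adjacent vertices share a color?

D, H, I, J are mutually adjacent (a clique of size 4), so at least 4 colors are needed.
One proper 4-coloring: A=green, B=blue, C=red, D=green, E=red, F=blue, G=green, H=yellow, I=blue, J=red. No two adjacent vertices share a color.

4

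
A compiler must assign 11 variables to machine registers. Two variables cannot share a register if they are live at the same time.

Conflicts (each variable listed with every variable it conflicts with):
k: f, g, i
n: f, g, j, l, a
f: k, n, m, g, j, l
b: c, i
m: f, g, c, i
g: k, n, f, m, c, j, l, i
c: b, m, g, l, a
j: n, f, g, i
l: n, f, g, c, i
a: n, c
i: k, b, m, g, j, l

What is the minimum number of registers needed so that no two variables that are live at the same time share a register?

4

n, f, g, l pairwise conflict, so at least 4 registers are needed.
4 registers suffice: register 1 → {b, g, a}; register 2 → {f, c, i}; register 3 → {k, n, m}; register 4 → {j, l}. Each listed conflict is separated.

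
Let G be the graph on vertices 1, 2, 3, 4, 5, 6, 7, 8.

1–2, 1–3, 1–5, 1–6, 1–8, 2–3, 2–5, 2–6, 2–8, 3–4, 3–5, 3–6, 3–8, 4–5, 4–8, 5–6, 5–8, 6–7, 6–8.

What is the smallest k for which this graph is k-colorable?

1, 2, 3, 5, 6, 8 are pairwise adjacent (a clique of size 6), so at least 6 colors are needed.
One proper 6-coloring: 1=f, 2=e, 3=b, 4=a, 5=c, 6=a, 7=b, 8=d. Every edge joins two different colors.

6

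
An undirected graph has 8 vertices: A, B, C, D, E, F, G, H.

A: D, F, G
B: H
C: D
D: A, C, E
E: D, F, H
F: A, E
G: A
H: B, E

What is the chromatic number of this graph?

2

B and H are adjacent, so at least 2 colors are needed.
2 colors suffice: color 1 → {D, F, G, H}; color 2 → {A, B, C, E}. Every edge joins two different colors.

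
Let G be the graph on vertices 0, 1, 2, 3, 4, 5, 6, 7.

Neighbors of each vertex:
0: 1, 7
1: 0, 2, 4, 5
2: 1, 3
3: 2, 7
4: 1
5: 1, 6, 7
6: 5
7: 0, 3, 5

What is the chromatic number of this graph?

3

The cycle 7-0-1-2-3-7 has odd length 5, so it cannot be 2-colored; at least 3 colors are needed.
3 colors suffice: color red → {1, 6, 7}; color blue → {0, 3, 4, 5}; color green → {2}. No two adjacent vertices share a color.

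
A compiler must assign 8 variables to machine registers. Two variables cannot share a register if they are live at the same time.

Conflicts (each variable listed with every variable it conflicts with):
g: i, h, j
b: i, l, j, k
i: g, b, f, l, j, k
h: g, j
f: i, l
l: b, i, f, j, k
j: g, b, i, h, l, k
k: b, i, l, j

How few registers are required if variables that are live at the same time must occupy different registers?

b, i, l, j, k are mutually in conflict, so at least 5 registers are needed.
A valid assignment using 5 registers: g=3, b=4, i=1, h=1, f=2, l=3, j=2, k=5. Every pair that conflicts lands in different registers.

5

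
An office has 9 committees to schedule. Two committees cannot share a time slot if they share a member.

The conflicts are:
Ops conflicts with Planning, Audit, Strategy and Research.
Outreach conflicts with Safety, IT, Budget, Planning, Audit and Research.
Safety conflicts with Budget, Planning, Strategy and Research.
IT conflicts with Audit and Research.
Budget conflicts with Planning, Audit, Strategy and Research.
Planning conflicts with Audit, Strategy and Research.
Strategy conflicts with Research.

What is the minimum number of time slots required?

Outreach, Safety, Budget, Planning, Research all conflict with each other, so at least 5 time slots are needed.
5 time slots suffice: Ops=3, Outreach=4, Safety=5, IT=1, Budget=3, Planning=1, Audit=2, Strategy=4, Research=2. No two conflicting committees share a time slot.

5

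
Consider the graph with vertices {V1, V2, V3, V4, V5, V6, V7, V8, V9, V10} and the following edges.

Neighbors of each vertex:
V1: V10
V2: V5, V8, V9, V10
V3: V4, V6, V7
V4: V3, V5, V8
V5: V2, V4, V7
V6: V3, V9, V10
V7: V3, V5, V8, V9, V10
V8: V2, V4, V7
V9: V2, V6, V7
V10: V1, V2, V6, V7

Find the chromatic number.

V6 and V9 are adjacent, so at least 2 colors are needed.
2 colors suffice: color red → {V1, V2, V4, V6, V7}; color blue → {V3, V5, V8, V9, V10}. No two adjacent vertices share a color.

2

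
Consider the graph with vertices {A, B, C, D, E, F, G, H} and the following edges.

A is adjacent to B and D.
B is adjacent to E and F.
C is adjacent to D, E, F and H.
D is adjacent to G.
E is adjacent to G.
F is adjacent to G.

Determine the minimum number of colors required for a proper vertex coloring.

3

The cycle G-D-A-B-E-G has odd length 5, so it cannot be 2-colored; at least 3 colors are needed.
3 colors suffice: A=3, B=1, C=1, D=2, E=2, F=2, G=1, H=2. Every edge joins two different colors.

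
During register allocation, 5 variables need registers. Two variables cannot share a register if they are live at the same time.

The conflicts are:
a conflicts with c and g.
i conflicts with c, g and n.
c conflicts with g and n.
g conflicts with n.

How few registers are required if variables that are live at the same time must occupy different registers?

i, c, g, n are mutually in conflict, so at least 4 registers are needed.
A valid assignment using 4 registers: a=3, i=4, c=2, g=1, n=3. No two conflicting variables share a register.

4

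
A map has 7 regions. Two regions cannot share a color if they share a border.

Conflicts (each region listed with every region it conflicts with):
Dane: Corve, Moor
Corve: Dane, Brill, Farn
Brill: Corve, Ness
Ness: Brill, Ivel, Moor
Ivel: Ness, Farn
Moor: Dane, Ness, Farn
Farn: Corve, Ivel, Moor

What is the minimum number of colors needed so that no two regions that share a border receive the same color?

The cycle Dane-Moor-Ness-Brill-Corve-Dane has odd length 5, so it cannot be 2-colored; at least 3 colors are needed.
One proper 3-coloring: Dane=3, Corve=1, Brill=2, Ness=1, Ivel=2, Moor=2, Farn=3. No two conflicting regions share a color.

3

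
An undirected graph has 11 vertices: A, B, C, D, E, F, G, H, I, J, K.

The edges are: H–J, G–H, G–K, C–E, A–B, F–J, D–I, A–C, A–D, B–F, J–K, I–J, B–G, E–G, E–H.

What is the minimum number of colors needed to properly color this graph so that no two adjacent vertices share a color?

E, G, H form a triangle, so at least 3 colors are needed.
3 colors suffice: A=red, B=blue, C=green, D=green, E=blue, F=green, G=red, H=green, I=blue, J=red, K=blue. Every edge joins two different colors.

3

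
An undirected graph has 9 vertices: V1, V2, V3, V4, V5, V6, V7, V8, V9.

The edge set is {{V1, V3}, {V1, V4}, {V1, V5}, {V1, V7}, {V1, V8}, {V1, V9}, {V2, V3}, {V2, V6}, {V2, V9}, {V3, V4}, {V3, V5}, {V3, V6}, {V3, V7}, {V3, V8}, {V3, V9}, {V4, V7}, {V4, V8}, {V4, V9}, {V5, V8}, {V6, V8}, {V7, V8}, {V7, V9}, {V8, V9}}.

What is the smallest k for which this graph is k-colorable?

6

V1, V3, V4, V7, V8, V9 form a clique, so at least 6 colors are needed.
A valid assignment using 6 colors: V1=4, V2=2, V3=1, V4=6, V5=3, V6=3, V7=5, V8=2, V9=3. Each edge has distinct colors on its endpoints.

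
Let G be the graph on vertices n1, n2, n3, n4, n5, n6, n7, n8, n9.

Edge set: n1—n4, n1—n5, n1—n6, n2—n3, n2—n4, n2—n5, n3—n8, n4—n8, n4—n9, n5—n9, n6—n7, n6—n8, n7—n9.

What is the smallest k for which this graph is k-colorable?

The cycle n7-n6-n1-n4-n9-n7 has odd length 5, so it cannot be 2-colored; at least 3 colors are needed.
3 colors suffice: n1=B, n2=B, n3=R, n4=R, n5=R, n6=R, n7=G, n8=B, n9=B. Every edge joins two different colors.

3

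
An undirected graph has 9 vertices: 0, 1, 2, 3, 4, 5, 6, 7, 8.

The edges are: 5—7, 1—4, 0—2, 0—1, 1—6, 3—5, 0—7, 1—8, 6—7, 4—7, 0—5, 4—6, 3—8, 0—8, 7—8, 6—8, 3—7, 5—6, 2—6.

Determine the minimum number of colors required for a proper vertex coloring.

3

4, 6, 7 are pairwise adjacent, so at least 3 colors are needed.
One proper 3-coloring: 0=blue, 1=red, 2=red, 3=blue, 4=green, 5=green, 6=blue, 7=red, 8=green. Each edge has distinct colors on its endpoints.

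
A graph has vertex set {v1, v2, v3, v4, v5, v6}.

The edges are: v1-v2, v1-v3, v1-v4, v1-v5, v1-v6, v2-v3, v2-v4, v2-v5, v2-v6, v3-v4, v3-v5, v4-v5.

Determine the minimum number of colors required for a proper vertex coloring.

5

v1, v2, v3, v4, v5 form a clique, so at least 5 colors are needed.
5 colors suffice: color 1 → {v2}; color 2 → {v1}; color 3 → {v5, v6}; color 4 → {v4}; color 5 → {v3}. Every edge joins two different colors.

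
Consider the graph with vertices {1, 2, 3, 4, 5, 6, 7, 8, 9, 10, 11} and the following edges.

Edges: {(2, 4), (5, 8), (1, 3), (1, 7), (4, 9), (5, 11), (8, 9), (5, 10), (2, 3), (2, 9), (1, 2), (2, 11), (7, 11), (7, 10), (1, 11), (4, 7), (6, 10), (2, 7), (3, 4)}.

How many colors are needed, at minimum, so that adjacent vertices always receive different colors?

4

1, 2, 7, 11 form a clique, so at least 4 colors are needed.
4 colors suffice: color red → {2, 5, 6}; color blue → {3, 7, 9}; color green → {1, 4, 8, 10}; color yellow → {11}. Every edge joins two different colors.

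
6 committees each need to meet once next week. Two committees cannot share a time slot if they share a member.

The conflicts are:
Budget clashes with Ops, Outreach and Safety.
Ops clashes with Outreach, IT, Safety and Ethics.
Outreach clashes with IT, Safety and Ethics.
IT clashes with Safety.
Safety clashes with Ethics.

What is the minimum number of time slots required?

Ops, Outreach, IT, Safety all conflict with each other, so at least 4 time slots are needed.
4 time slots suffice: time slot 1 → {Outreach}; time slot 2 → {Safety}; time slot 3 → {Ops}; time slot 4 → {Budget, IT, Ethics}. No two conflicting committees share a time slot.

4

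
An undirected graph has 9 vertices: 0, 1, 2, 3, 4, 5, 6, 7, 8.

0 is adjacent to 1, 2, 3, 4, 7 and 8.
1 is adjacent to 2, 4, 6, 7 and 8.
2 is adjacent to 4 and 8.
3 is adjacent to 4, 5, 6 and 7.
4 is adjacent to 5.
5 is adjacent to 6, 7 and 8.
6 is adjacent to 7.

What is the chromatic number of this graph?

0, 1, 2, 8 are pairwise adjacent (a clique of size 4), so at least 4 colors are needed.
4 colors suffice: color a → {0, 5}; color b → {1, 3}; color c → {4, 7, 8}; color d → {2, 6}. Each edge has distinct colors on its endpoints.

4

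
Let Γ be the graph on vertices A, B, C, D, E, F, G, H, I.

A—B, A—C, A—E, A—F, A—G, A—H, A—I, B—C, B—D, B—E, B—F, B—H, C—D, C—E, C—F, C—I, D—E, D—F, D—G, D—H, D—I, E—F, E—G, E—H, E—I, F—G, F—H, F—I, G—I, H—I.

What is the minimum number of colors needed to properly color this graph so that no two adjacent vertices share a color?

5

A, E, F, G, I form a clique, so at least 5 colors are needed.
5 colors suffice: color red → {F}; color blue → {E}; color green → {B, I}; color yellow → {A, D}; color purple → {C, G, H}. Every edge joins two different colors.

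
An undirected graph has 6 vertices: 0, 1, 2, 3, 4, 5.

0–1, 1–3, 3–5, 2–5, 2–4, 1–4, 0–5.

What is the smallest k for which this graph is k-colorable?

3

The cycle 2-5-3-1-4-2 has odd length 5, so it cannot be 2-colored; at least 3 colors are needed.
3 colors suffice: color a → {1, 5}; color b → {0, 3, 4}; color c → {2}. Each edge has distinct colors on its endpoints.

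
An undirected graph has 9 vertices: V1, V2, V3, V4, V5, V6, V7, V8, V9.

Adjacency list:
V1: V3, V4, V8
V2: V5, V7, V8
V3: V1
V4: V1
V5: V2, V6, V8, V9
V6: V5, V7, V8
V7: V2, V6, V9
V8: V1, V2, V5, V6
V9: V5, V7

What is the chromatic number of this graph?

3

V2, V5, V8 form a triangle, so at least 3 colors are needed.
A valid assignment using 3 colors: V1=1, V2=3, V3=2, V4=2, V5=1, V6=3, V7=1, V8=2, V9=2. No two adjacent vertices share a color.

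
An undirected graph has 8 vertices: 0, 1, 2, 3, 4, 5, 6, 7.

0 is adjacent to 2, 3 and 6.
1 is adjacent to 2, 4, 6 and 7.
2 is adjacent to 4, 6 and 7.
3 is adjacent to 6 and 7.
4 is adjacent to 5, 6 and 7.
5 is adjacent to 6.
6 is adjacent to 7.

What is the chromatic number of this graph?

5

1, 2, 4, 6, 7 form a clique, so at least 5 colors are needed.
5 colors suffice: 0=blue, 1=purple, 2=green, 3=green, 4=yellow, 5=blue, 6=red, 7=blue. Every edge joins two different colors.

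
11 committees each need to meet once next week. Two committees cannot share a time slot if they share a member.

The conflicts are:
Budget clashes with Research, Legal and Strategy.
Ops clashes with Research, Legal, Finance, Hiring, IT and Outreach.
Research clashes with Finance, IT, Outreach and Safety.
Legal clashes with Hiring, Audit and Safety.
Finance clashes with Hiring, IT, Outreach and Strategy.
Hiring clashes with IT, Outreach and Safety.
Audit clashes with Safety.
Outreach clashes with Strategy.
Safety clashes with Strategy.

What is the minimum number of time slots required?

Ops, Research, Finance, IT all conflict with each other, so at least 4 time slots are needed.
Using 4 time slots: Budget=2, Ops=3, Research=1, Legal=4, Finance=2, Hiring=1, Audit=1, IT=4, Outreach=4, Safety=2, Strategy=1. Each listed conflict is separated.

4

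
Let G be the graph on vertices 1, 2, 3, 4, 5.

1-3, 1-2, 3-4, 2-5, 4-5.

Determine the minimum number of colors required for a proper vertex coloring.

3

The cycle 5-4-3-1-2-5 has odd length 5, so it cannot be 2-colored; at least 3 colors are needed.
3 colors suffice: color a → {3, 5}; color b → {1, 4}; color c → {2}. Each edge has distinct colors on its endpoints.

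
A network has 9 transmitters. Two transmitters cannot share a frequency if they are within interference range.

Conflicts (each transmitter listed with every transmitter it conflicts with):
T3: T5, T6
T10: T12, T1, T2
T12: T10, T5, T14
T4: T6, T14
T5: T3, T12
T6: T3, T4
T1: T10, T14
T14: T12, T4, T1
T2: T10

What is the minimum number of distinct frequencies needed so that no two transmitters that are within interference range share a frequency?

T3 and T5 conflict, so at least 2 frequencies are needed.
2 frequencies suffice: frequency 1 → {T10, T5, T6, T14}; frequency 2 → {T3, T12, T4, T1, T2}. No two conflicting transmitters share a frequency.

2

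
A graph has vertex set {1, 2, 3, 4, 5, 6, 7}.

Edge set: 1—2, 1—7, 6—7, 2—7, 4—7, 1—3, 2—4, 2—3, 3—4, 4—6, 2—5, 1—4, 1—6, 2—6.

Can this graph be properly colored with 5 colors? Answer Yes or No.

Yes

The chromatic number is 5. 1, 2, 4, 6, 7 are mutually adjacent (a clique of size 5), so at least 5 colors are needed.
5 colors suffice: color red → {2}; color blue → {1, 5}; color green → {4}; color yellow → {3, 7}; color purple → {6}.
That is already a proper 5-coloring.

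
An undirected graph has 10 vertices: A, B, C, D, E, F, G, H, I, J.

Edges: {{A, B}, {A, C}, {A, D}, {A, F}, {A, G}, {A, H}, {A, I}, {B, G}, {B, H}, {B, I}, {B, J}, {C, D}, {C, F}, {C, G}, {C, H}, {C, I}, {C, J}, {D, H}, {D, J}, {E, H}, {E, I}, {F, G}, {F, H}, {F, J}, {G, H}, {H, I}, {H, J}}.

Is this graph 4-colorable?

No

A, C, F, G, H are mutually adjacent (a clique of size 5), so at least 5 colors are needed.
So 4 colors are not enough.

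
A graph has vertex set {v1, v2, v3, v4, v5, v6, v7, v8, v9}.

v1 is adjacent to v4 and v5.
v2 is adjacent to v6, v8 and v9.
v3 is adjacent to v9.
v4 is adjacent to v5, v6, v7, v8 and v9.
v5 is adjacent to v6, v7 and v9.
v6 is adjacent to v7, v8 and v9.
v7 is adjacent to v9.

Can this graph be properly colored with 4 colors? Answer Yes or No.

v4, v5, v6, v7, v9 are pairwise adjacent (a clique of size 5), so at least 5 colors are needed.
So 4 colors are not enough.

No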